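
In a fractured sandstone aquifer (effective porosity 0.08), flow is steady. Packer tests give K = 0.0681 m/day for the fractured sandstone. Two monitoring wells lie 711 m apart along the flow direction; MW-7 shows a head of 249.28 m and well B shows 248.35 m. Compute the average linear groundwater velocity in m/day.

0.00111

Hydraulic gradient i = (249.28 − 248.35) / 711 = 0.93 / 711 = 0.001308.
Darcy flux q = K · i = 0.06810 × 0.001308 = 8.908e-05 m/day.
Seepage velocity v = q / n_e = 8.908e-05 / 0.08 = 0.001113 m/day.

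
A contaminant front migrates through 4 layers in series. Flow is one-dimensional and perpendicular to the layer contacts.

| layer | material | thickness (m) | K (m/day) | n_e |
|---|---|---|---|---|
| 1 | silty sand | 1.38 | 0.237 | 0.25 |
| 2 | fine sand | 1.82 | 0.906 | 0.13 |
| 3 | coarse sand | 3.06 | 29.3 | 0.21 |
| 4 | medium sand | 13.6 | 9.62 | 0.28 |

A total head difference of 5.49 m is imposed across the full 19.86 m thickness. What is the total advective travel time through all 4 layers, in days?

With flow normal to the layers, continuity requires the same specific discharge q through every layer.
Σ(b_i/K_i) = 1.38/0.237 + 1.82/0.906 + 3.06/29.3 + 13.6/9.62 = 9.350 d.
q = Δh / Σ(b_i/K_i) = 5.49 / 9.350 = 0.5872 m/day.
In each layer the seepage velocity is v_i = q/n_i, so the layer transit time is t_i = b_i·n_i / q:
  layer 1 (silty sand): t_1 = 1.38 × 0.25 / 0.5872 = 0.5876 d
  layer 2 (fine sand): t_2 = 1.82 × 0.13 / 0.5872 = 0.4029 d
  layer 3 (coarse sand): t_3 = 3.06 × 0.21 / 0.5872 = 1.094 d
  layer 4 (medium sand): t_4 = 13.6 × 0.28 / 0.5872 = 6.485 d
Total t = Σ t_i = 8.570 days.

8.57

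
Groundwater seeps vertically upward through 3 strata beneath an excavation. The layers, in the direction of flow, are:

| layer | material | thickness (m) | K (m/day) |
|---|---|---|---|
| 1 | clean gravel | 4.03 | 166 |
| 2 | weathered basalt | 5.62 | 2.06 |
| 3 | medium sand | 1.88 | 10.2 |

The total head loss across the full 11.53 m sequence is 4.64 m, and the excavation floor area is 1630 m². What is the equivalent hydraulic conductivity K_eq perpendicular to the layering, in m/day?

3.93

Flow is perpendicular to layering, so the layers act in series and the equivalent K is the thickness-weighted harmonic mean.
Total thickness L = 4.03 + 5.62 + 1.88 = 11.53 m.
Σ(b_i/K_i) = 4.03/166 + 5.62/2.06 + 1.88/10.2 = 2.937 d.
K_eq = L / Σ(b_i/K_i) = 11.53 / 2.937 = 3.926 m/day.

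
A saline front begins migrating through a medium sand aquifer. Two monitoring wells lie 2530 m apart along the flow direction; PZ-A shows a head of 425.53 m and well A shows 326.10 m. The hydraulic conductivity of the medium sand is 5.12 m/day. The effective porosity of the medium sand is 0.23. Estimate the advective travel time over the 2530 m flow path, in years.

7.92

Hydraulic gradient i = (425.53 − 326.10) / 2530 = 99.43 / 2530 = 0.03930.
Darcy flux q = K · i = 5.120 × 0.03930 = 0.2012 m/day.
Seepage velocity v = q / n_e = 0.2012 / 0.23 = 0.8749 m/day.
Travel time t = L / v = 2530 / 0.8749 = 2892 days = 7.918 years.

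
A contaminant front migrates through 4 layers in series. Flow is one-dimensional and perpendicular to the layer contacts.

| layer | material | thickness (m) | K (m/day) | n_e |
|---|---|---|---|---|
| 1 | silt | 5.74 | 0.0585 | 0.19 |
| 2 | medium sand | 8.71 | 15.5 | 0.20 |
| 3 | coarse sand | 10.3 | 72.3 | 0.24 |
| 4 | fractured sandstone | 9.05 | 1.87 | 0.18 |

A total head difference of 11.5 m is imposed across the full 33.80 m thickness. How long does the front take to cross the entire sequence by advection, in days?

With flow normal to the layers, continuity requires the same specific discharge q through every layer.
Σ(b_i/K_i) = 5.74/0.0585 + 8.71/15.5 + 10.3/72.3 + 9.05/1.87 = 103.7 d.
q = Δh / Σ(b_i/K_i) = 11.5 / 103.7 = 0.1109 m/day.
In each layer the seepage velocity is v_i = q/n_i, so the layer transit time is t_i = b_i·n_i / q:
  layer 1 (silt): t_1 = 5.74 × 0.19 / 0.1109 = 9.831 d
  layer 2 (medium sand): t_2 = 8.71 × 0.20 / 0.1109 = 15.70 d
  layer 3 (coarse sand): t_3 = 10.3 × 0.24 / 0.1109 = 22.28 d
  layer 4 (fractured sandstone): t_4 = 9.05 × 0.18 / 0.1109 = 14.68 d
Total t = Σ t_i = 62.50 days.

62.5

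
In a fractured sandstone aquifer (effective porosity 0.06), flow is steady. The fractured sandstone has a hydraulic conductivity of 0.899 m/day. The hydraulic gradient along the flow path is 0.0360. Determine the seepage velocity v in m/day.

Hydraulic gradient i = 0.0360.
Darcy flux q = K · i = 0.8990 × 0.03600 = 0.03236 m/day.
Seepage velocity v = q / n_e = 0.03236 / 0.06 = 0.5394 m/day.

0.539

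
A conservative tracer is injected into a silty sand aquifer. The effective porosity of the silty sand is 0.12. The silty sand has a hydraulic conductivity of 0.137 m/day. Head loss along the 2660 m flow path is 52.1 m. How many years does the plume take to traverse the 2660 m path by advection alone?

Hydraulic gradient i = Δh / L = 52.1 / 2660 = 0.01959.
Darcy flux q = K · i = 0.1370 × 0.01959 = 0.002683 m/day.
Seepage velocity v = q / n_e = 0.002683 / 0.12 = 0.02236 m/day.
Travel time t = L / v = 2660 / 0.02236 = 1.190e+05 days = 325.7 years.

326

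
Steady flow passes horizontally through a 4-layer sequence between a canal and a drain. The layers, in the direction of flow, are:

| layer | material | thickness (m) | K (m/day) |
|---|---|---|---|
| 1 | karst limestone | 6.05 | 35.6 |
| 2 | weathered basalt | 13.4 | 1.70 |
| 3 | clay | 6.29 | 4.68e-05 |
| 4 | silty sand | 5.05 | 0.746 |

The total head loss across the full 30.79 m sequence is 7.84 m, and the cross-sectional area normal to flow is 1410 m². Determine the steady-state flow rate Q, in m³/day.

Flow is perpendicular to layering, so the layers act in series and the equivalent K is the thickness-weighted harmonic mean.
Total thickness L = 6.05 + 13.4 + 6.29 + 5.05 = 30.79 m.
Σ(b_i/K_i) = 6.05/35.6 + 13.4/1.70 + 6.29/4.68e-05 + 5.05/0.746 = 1.344e+05 d.
K_eq = L / Σ(b_i/K_i) = 30.79 / 1.344e+05 = 0.0002291 m/day.
Q = K_eq · A · (Δh/L) = 0.0002291 × 1410 × (7.84/30.79) = 0.08224 m³/day.

0.0822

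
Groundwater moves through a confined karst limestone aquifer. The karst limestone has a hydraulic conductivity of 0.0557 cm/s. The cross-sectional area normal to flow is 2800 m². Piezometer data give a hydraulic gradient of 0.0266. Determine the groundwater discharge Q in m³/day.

3580

Convert K: 0.0557 cm/s × 864 = 48.12 m/day.
Hydraulic gradient i = 0.0266.
Darcy's law: Q = K · A · i = 48.12 × 2800 × 0.02660 = 3584 m³/day.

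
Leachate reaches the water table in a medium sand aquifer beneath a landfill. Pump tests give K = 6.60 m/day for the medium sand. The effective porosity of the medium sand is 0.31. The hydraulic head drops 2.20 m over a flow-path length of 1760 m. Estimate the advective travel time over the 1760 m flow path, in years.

181

Hydraulic gradient i = Δh / L = 2.20 / 1760 = 0.001250.
Darcy flux q = K · i = 6.600 × 0.001250 = 0.008250 m/day.
Seepage velocity v = q / n_e = 0.008250 / 0.31 = 0.02661 m/day.
Travel time t = L / v = 1760 / 0.02661 = 66133 days = 181.1 years.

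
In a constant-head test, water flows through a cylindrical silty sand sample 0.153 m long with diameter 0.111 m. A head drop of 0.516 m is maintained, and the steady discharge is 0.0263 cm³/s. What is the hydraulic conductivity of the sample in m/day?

Cross-sectional area A = π·(d/2)² = π × (0.111/2)² = 0.009677 m².
Convert discharge: 0.0263 cm³/s = 2.630e-08 m³/s.
Darcy's law rearranged: K = Q·L / (A·Δh) = 2.630e-08 × 0.153 / (0.009677 × 0.516) = 8.059e-07 m/s = 0.06963 m/day.

0.0696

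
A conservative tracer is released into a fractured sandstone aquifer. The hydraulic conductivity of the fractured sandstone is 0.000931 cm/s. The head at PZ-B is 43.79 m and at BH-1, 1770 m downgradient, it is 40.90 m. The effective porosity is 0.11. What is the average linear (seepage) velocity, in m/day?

Convert K: 0.000931 cm/s × 864 = 0.8044 m/day.
Hydraulic gradient i = (43.79 − 40.90) / 1770 = 2.89 / 1770 = 0.001633.
Darcy flux q = K · i = 0.8044 × 0.001633 = 0.001313 m/day.
Seepage velocity v = q / n_e = 0.001313 / 0.11 = 0.01194 m/day.

0.0119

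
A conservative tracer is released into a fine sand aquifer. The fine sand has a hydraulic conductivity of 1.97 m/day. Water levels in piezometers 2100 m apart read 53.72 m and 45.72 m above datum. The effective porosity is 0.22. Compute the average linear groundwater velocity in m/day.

0.0341

Hydraulic gradient i = (53.72 − 45.72) / 2100 = 8 / 2100 = 0.003810.
Darcy flux q = K · i = 1.970 × 0.003810 = 0.007505 m/day.
Seepage velocity v = q / n_e = 0.007505 / 0.22 = 0.03411 m/day.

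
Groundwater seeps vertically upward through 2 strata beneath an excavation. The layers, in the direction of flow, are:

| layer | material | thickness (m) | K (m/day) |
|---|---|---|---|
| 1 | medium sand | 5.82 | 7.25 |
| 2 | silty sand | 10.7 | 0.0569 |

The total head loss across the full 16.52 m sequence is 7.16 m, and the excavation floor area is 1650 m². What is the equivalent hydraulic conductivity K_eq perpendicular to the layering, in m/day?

Flow is perpendicular to layering, so the layers act in series and the equivalent K is the thickness-weighted harmonic mean.
Total thickness L = 5.82 + 10.7 = 16.52 m.
Σ(b_i/K_i) = 5.82/7.25 + 10.7/0.0569 = 188.9 d.
K_eq = L / Σ(b_i/K_i) = 16.52 / 188.9 = 0.08748 m/day.

0.0875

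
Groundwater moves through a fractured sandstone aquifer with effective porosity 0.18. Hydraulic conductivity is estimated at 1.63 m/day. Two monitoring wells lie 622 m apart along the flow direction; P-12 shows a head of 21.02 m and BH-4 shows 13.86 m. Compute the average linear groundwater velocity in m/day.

0.104

Hydraulic gradient i = (21.02 − 13.86) / 622 = 7.16 / 622 = 0.01151.
Darcy flux q = K · i = 1.630 × 0.01151 = 0.01876 m/day.
Seepage velocity v = q / n_e = 0.01876 / 0.18 = 0.1042 m/day.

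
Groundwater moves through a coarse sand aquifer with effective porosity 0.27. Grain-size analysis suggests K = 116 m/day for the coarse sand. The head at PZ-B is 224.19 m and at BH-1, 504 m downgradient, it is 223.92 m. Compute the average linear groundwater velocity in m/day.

Hydraulic gradient i = (224.19 − 223.92) / 504 = 0.27 / 504 = 0.0005357.
Darcy flux q = K · i = 116.0 × 0.0005357 = 0.06214 m/day.
Seepage velocity v = q / n_e = 0.06214 / 0.27 = 0.2302 m/day.

0.230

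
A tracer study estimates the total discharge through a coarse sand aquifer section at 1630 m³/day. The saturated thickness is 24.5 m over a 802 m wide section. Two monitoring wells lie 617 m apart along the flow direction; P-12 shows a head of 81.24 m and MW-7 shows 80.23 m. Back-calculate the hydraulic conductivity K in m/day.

50.7

Cross-sectional area A = 802 × 24.5 = 19649 m².
Hydraulic gradient i = (81.24 − 80.23) / 617 = 1.01 / 617 = 0.001637.
From Q = K·A·i, K = Q / (A·i) = 1630 / (19649 × 0.001637) = 50.68 m/day.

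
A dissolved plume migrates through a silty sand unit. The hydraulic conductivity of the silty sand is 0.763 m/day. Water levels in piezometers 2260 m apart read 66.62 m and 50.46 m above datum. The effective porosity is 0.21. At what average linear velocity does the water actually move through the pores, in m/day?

0.0260

Hydraulic gradient i = (66.62 − 50.46) / 2260 = 16.16 / 2260 = 0.007150.
Darcy flux q = K · i = 0.7630 × 0.007150 = 0.005456 m/day.
Seepage velocity v = q / n_e = 0.005456 / 0.21 = 0.02598 m/day.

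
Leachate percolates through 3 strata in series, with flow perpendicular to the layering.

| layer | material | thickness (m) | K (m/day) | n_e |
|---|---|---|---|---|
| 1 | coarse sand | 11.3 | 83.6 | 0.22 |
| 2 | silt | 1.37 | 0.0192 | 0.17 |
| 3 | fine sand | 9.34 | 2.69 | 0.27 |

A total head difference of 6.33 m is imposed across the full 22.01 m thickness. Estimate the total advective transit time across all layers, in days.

With flow normal to the layers, continuity requires the same specific discharge q through every layer.
Σ(b_i/K_i) = 11.3/83.6 + 1.37/0.0192 + 9.34/2.69 = 74.96 d.
q = Δh / Σ(b_i/K_i) = 6.33 / 74.96 = 0.08444 m/day.
In each layer the seepage velocity is v_i = q/n_i, so the layer transit time is t_i = b_i·n_i / q:
  layer 1 (coarse sand): t_1 = 11.3 × 0.22 / 0.08444 = 29.44 d
  layer 2 (silt): t_2 = 1.37 × 0.17 / 0.08444 = 2.758 d
  layer 3 (fine sand): t_3 = 9.34 × 0.27 / 0.08444 = 29.86 d
Total t = Σ t_i = 62.06 days.

62.1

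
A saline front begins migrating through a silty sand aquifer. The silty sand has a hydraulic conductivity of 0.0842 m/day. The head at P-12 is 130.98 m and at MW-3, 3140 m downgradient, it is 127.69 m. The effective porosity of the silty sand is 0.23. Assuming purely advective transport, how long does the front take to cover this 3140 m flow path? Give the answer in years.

22400

Hydraulic gradient i = (130.98 − 127.69) / 3140 = 3.29 / 3140 = 0.001048.
Darcy flux q = K · i = 0.08420 × 0.001048 = 8.822e-05 m/day.
Seepage velocity v = q / n_e = 8.822e-05 / 0.23 = 0.0003836 m/day.
Travel time t = L / v = 3140 / 0.0003836 = 8.186e+06 days = 22412 years.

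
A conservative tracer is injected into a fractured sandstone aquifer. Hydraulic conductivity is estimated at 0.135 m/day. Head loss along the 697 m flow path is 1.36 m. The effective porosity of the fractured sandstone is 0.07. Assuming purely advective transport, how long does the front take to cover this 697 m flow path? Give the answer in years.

Hydraulic gradient i = Δh / L = 1.36 / 697 = 0.001951.
Darcy flux q = K · i = 0.1350 × 0.001951 = 0.0002634 m/day.
Seepage velocity v = q / n_e = 0.0002634 / 0.07 = 0.003763 m/day.
Travel time t = L / v = 697 / 0.003763 = 1.852e+05 days = 507.1 years.

507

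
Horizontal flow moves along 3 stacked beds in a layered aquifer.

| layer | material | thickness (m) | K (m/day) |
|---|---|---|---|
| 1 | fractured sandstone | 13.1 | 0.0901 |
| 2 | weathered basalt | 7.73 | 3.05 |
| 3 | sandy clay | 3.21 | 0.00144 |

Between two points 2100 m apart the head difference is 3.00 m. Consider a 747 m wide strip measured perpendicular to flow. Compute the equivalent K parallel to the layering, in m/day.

Flow is parallel to layering, so each bed carries its own Darcy discharge and the transmissivities add.
Σ(K_i·b_i) = 0.0901×13.1 + 3.05×7.73 + 0.00144×3.21 = 24.76 m²/day.
Total thickness b = 24.04 m, so K_eq = Σ(K_i·b_i)/b = 1.030 m/day.

1.03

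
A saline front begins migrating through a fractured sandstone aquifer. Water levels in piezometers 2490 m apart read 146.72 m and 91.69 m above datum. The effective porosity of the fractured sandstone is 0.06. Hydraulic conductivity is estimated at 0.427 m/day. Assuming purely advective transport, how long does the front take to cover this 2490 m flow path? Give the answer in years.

43.3

Hydraulic gradient i = (146.72 − 91.69) / 2490 = 55.03 / 2490 = 0.02210.
Darcy flux q = K · i = 0.4270 × 0.02210 = 0.009437 m/day.
Seepage velocity v = q / n_e = 0.009437 / 0.06 = 0.1573 m/day.
Travel time t = L / v = 2490 / 0.1573 = 15832 days = 43.34 years.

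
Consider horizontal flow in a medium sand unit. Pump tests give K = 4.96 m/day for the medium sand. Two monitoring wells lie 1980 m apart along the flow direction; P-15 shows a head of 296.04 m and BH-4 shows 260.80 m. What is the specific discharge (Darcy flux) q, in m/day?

Hydraulic gradient i = (296.04 − 260.80) / 1980 = 35.24 / 1980 = 0.01780.
Specific discharge q = K · i = 4.960 × 0.01780 = 0.08828 m/day.

0.0883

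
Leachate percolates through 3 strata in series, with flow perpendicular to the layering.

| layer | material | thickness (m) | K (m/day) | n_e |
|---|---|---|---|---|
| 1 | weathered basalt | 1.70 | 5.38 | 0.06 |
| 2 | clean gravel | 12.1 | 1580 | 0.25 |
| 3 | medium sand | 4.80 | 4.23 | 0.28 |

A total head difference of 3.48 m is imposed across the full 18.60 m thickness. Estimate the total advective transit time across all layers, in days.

With flow normal to the layers, continuity requires the same specific discharge q through every layer.
Σ(b_i/K_i) = 1.70/5.38 + 12.1/1580 + 4.80/4.23 = 1.458 d.
q = Δh / Σ(b_i/K_i) = 3.48 / 1.458 = 2.386 m/day.
In each layer the seepage velocity is v_i = q/n_i, so the layer transit time is t_i = b_i·n_i / q:
  layer 1 (weathered basalt): t_1 = 1.70 × 0.06 / 2.386 = 0.04275 d
  layer 2 (clean gravel): t_2 = 12.1 × 0.25 / 2.386 = 1.268 d
  layer 3 (medium sand): t_3 = 4.80 × 0.28 / 2.386 = 0.5632 d
Total t = Σ t_i = 1.874 days.

1.87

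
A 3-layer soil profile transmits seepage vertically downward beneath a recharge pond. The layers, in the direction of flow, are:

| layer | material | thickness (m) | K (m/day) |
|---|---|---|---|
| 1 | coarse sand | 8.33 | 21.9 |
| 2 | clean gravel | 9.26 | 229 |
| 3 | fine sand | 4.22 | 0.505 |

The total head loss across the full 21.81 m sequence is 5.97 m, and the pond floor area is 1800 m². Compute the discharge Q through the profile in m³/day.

Flow is perpendicular to layering, so the layers act in series and the equivalent K is the thickness-weighted harmonic mean.
Total thickness L = 8.33 + 9.26 + 4.22 = 21.81 m.
Σ(b_i/K_i) = 8.33/21.9 + 9.26/229 + 4.22/0.505 = 8.777 d.
K_eq = L / Σ(b_i/K_i) = 21.81 / 8.777 = 2.485 m/day.
Q = K_eq · A · (Δh/L) = 2.485 × 1800 × (5.97/21.81) = 1224 m³/day.

1220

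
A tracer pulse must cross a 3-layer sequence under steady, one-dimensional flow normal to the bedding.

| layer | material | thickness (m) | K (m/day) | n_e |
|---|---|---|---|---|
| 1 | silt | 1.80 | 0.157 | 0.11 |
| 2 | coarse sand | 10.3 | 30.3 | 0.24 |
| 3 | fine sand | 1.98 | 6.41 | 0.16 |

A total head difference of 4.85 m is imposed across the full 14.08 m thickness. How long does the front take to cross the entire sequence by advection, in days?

7.46

With flow normal to the layers, continuity requires the same specific discharge q through every layer.
Σ(b_i/K_i) = 1.80/0.157 + 10.3/30.3 + 1.98/6.41 = 12.11 d.
q = Δh / Σ(b_i/K_i) = 4.85 / 12.11 = 0.4004 m/day.
In each layer the seepage velocity is v_i = q/n_i, so the layer transit time is t_i = b_i·n_i / q:
  layer 1 (silt): t_1 = 1.80 × 0.11 / 0.4004 = 0.4945 d
  layer 2 (coarse sand): t_2 = 10.3 × 0.24 / 0.4004 = 6.174 d
  layer 3 (fine sand): t_3 = 1.98 × 0.16 / 0.4004 = 0.7913 d
Total t = Σ t_i = 7.460 days.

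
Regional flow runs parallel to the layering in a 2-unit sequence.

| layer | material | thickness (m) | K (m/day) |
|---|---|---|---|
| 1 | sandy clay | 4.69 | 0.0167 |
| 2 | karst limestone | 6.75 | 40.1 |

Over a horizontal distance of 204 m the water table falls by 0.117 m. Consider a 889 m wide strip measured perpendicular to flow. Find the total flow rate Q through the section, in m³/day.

Flow is parallel to layering, so each bed carries its own Darcy discharge and the transmissivities add.
Σ(K_i·b_i) = 0.0167×4.69 + 40.1×6.75 = 270.8 m²/day.
Hydraulic gradient i = Δh / L = 0.117 / 204 = 0.0005735.
Q = Σ(K_i·b_i) · W · i = 270.8 × 889 × 0.0005735 = 138.0 m³/day.

138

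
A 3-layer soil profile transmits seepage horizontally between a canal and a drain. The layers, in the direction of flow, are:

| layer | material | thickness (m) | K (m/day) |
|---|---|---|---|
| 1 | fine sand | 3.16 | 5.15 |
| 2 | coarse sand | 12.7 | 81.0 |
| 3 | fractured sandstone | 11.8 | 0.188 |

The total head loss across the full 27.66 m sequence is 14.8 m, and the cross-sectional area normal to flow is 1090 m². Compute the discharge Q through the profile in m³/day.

Flow is perpendicular to layering, so the layers act in series and the equivalent K is the thickness-weighted harmonic mean.
Total thickness L = 3.16 + 12.7 + 11.8 = 27.66 m.
Σ(b_i/K_i) = 3.16/5.15 + 12.7/81.0 + 11.8/0.188 = 63.54 d.
K_eq = L / Σ(b_i/K_i) = 27.66 / 63.54 = 0.4353 m/day.
Q = K_eq · A · (Δh/L) = 0.4353 × 1090 × (14.8/27.66) = 253.9 m³/day.

254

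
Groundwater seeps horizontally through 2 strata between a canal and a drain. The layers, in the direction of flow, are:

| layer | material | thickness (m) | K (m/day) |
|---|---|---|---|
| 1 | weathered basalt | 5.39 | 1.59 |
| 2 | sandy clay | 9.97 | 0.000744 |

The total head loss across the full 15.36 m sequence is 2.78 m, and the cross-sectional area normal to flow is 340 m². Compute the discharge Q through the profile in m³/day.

Flow is perpendicular to layering, so the layers act in series and the equivalent K is the thickness-weighted harmonic mean.
Total thickness L = 5.39 + 9.97 = 15.36 m.
Σ(b_i/K_i) = 5.39/1.59 + 9.97/0.000744 = 13404 d.
K_eq = L / Σ(b_i/K_i) = 15.36 / 13404 = 0.001146 m/day.
Q = K_eq · A · (Δh/L) = 0.001146 × 340 × (2.78/15.36) = 0.07052 m³/day.

0.0705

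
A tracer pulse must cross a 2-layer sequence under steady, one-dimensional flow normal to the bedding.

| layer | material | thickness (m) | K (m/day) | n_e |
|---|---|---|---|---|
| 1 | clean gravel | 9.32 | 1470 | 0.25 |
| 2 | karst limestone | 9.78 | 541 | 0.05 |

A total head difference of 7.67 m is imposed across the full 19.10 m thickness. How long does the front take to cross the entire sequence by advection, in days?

0.00897

With flow normal to the layers, continuity requires the same specific discharge q through every layer.
Σ(b_i/K_i) = 9.32/1470 + 9.78/541 = 0.02442 d.
q = Δh / Σ(b_i/K_i) = 7.67 / 0.02442 = 314.1 m/day.
In each layer the seepage velocity is v_i = q/n_i, so the layer transit time is t_i = b_i·n_i / q:
  layer 1 (clean gravel): t_1 = 9.32 × 0.25 / 314.1 = 0.007418 d
  layer 2 (karst limestone): t_2 = 9.78 × 0.05 / 314.1 = 0.001557 d
Total t = Σ t_i = 0.008974 days.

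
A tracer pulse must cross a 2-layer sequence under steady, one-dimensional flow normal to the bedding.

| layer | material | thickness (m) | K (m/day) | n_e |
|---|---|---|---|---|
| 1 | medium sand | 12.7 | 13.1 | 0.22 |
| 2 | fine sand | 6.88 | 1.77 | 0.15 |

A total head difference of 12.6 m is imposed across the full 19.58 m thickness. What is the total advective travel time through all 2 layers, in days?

1.47

With flow normal to the layers, continuity requires the same specific discharge q through every layer.
Σ(b_i/K_i) = 12.7/13.1 + 6.88/1.77 = 4.856 d.
q = Δh / Σ(b_i/K_i) = 12.6 / 4.856 = 2.594 m/day.
In each layer the seepage velocity is v_i = q/n_i, so the layer transit time is t_i = b_i·n_i / q:
  layer 1 (medium sand): t_1 = 12.7 × 0.22 / 2.594 = 1.077 d
  layer 2 (fine sand): t_2 = 6.88 × 0.15 / 2.594 = 0.3978 d
Total t = Σ t_i = 1.475 days.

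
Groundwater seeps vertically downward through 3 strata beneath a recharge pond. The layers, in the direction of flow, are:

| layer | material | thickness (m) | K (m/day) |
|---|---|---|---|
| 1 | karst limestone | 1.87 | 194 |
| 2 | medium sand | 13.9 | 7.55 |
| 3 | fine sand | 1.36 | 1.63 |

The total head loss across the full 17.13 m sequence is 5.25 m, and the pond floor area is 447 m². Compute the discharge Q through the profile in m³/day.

874

Flow is perpendicular to layering, so the layers act in series and the equivalent K is the thickness-weighted harmonic mean.
Total thickness L = 1.87 + 13.9 + 1.36 = 17.13 m.
Σ(b_i/K_i) = 1.87/194 + 13.9/7.55 + 1.36/1.63 = 2.685 d.
K_eq = L / Σ(b_i/K_i) = 17.13 / 2.685 = 6.380 m/day.
Q = K_eq · A · (Δh/L) = 6.380 × 447 × (5.25/17.13) = 874.0 m³/day.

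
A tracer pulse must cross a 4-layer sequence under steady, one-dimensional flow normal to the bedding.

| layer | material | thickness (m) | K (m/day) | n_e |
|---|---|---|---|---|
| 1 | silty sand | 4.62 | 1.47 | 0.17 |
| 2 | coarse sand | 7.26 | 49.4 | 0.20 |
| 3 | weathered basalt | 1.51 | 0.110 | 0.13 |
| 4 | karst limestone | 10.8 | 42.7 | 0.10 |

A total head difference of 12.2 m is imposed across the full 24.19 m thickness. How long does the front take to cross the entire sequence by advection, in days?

4.97

With flow normal to the layers, continuity requires the same specific discharge q through every layer.
Σ(b_i/K_i) = 4.62/1.47 + 7.26/49.4 + 1.51/0.110 + 10.8/42.7 = 17.27 d.
q = Δh / Σ(b_i/K_i) = 12.2 / 17.27 = 0.7064 m/day.
In each layer the seepage velocity is v_i = q/n_i, so the layer transit time is t_i = b_i·n_i / q:
  layer 1 (silty sand): t_1 = 4.62 × 0.17 / 0.7064 = 1.112 d
  layer 2 (coarse sand): t_2 = 7.26 × 0.20 / 0.7064 = 2.055 d
  layer 3 (weathered basalt): t_3 = 1.51 × 0.13 / 0.7064 = 0.2779 d
  layer 4 (karst limestone): t_4 = 10.8 × 0.10 / 0.7064 = 1.529 d
Total t = Σ t_i = 4.974 days.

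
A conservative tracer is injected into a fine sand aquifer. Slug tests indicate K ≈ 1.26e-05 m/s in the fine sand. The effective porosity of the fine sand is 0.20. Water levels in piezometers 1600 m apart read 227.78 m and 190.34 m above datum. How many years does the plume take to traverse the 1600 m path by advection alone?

34.4

Convert K: 1.26e-05 m/s × 86400 = 1.089 m/day.
Hydraulic gradient i = (227.78 − 190.34) / 1600 = 37.44 / 1600 = 0.02340.
Darcy flux q = K · i = 1.089 × 0.02340 = 0.02547 m/day.
Seepage velocity v = q / n_e = 0.02547 / 0.20 = 0.1274 m/day.
Travel time t = L / v = 1600 / 0.1274 = 12562 days = 34.39 years.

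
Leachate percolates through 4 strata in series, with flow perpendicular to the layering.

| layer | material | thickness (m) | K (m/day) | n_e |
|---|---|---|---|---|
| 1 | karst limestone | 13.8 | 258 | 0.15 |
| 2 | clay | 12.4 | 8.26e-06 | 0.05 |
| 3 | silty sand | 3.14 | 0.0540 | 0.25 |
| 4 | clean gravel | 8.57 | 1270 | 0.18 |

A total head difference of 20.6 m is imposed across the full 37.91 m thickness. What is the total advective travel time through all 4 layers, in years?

1000

With flow normal to the layers, continuity requires the same specific discharge q through every layer.
Σ(b_i/K_i) = 13.8/258 + 12.4/8.26e-06 + 3.14/0.0540 + 8.57/1270 = 1.501e+06 d.
q = Δh / Σ(b_i/K_i) = 20.6 / 1.501e+06 = 1.372e-05 m/day.
In each layer the seepage velocity is v_i = q/n_i, so the layer transit time is t_i = b_i·n_i / q:
  layer 1 (karst limestone): t_1 = 13.8 × 0.15 / 1.372e-05 = 1.509e+05 d
  layer 2 (clay): t_2 = 12.4 × 0.05 / 1.372e-05 = 45184 d
  layer 3 (silty sand): t_3 = 3.14 × 0.25 / 1.372e-05 = 57209 d
  layer 4 (clean gravel): t_4 = 8.57 × 0.18 / 1.372e-05 = 1.124e+05 d
Total t = Σ t_i = 3.657e+05 days = 1001 years.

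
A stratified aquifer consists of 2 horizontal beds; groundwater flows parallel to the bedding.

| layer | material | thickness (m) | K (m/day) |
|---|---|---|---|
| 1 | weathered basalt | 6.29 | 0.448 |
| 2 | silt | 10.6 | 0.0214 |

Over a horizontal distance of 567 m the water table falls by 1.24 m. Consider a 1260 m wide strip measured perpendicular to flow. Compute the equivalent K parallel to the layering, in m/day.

0.180

Flow is parallel to layering, so each bed carries its own Darcy discharge and the transmissivities add.
Σ(K_i·b_i) = 0.448×6.29 + 0.0214×10.6 = 3.045 m²/day.
Total thickness b = 16.89 m, so K_eq = Σ(K_i·b_i)/b = 0.1803 m/day.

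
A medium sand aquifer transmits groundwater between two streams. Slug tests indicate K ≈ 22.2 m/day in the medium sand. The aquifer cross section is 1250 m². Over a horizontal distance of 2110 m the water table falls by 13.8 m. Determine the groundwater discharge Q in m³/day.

181

Hydraulic gradient i = Δh / L = 13.8 / 2110 = 0.006540.
Darcy's law: Q = K · A · i = 22.20 × 1250 × 0.006540 = 181.5 m³/day.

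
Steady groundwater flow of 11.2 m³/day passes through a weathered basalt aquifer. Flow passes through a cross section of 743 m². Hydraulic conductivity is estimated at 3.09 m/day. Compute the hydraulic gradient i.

0.00488

From Q = K·A·i, i = Q / (K·A) = 11.2 / (3.090 × 743.0) = 0.004878.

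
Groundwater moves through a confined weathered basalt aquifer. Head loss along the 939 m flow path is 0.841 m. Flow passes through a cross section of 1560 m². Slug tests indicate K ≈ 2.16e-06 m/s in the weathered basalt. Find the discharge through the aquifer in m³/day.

Convert K: 2.16e-06 m/s × 86400 = 0.1866 m/day.
Hydraulic gradient i = Δh / L = 0.841 / 939 = 0.0008956.
Darcy's law: Q = K · A · i = 0.1866 × 1560 × 0.0008956 = 0.2607 m³/day.

0.261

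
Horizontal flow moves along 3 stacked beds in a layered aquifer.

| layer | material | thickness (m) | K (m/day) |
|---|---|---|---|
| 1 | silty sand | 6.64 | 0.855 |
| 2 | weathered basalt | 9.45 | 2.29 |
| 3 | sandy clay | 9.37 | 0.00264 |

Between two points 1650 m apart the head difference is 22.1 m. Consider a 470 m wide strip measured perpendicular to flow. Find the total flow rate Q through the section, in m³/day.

172

Flow is parallel to layering, so each bed carries its own Darcy discharge and the transmissivities add.
Σ(K_i·b_i) = 0.855×6.64 + 2.29×9.45 + 0.00264×9.37 = 27.34 m²/day.
Hydraulic gradient i = Δh / L = 22.1 / 1650 = 0.01339.
Q = Σ(K_i·b_i) · W · i = 27.34 × 470 × 0.01339 = 172.1 m³/day.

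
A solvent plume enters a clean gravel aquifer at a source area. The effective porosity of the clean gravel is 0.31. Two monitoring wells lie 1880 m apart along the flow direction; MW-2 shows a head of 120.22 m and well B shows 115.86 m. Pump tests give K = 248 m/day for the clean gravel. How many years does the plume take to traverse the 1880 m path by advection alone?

2.77

Hydraulic gradient i = (120.22 − 115.86) / 1880 = 4.36 / 1880 = 0.002319.
Darcy flux q = K · i = 248.0 × 0.002319 = 0.5751 m/day.
Seepage velocity v = q / n_e = 0.5751 / 0.31 = 1.855 m/day.
Travel time t = L / v = 1880 / 1.855 = 1013 days = 2.774 years.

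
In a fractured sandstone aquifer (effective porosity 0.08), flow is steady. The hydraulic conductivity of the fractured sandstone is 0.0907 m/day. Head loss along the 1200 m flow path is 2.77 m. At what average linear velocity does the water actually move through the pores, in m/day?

Hydraulic gradient i = Δh / L = 2.77 / 1200 = 0.002308.
Darcy flux q = K · i = 0.09070 × 0.002308 = 0.0002094 m/day.
Seepage velocity v = q / n_e = 0.0002094 / 0.08 = 0.002617 m/day.

0.00262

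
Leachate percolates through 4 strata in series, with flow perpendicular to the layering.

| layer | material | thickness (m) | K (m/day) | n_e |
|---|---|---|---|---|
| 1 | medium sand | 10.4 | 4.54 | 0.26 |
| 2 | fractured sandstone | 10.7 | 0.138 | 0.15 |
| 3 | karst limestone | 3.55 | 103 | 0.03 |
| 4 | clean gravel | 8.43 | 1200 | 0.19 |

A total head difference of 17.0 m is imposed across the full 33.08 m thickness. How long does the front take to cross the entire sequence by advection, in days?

28.3

With flow normal to the layers, continuity requires the same specific discharge q through every layer.
Σ(b_i/K_i) = 10.4/4.54 + 10.7/0.138 + 3.55/103 + 8.43/1200 = 79.87 d.
q = Δh / Σ(b_i/K_i) = 17.0 / 79.87 = 0.2128 m/day.
In each layer the seepage velocity is v_i = q/n_i, so the layer transit time is t_i = b_i·n_i / q:
  layer 1 (medium sand): t_1 = 10.4 × 0.26 / 0.2128 = 12.70 d
  layer 2 (fractured sandstone): t_2 = 10.7 × 0.15 / 0.2128 = 7.541 d
  layer 3 (karst limestone): t_3 = 3.55 × 0.03 / 0.2128 = 0.5004 d
  layer 4 (clean gravel): t_4 = 8.43 × 0.19 / 0.2128 = 7.525 d
Total t = Σ t_i = 28.27 days.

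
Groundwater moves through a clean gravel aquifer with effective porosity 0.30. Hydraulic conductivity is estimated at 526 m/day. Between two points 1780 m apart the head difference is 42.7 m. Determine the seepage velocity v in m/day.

42.1

Hydraulic gradient i = Δh / L = 42.7 / 1780 = 0.02399.
Darcy flux q = K · i = 526.0 × 0.02399 = 12.62 m/day.
Seepage velocity v = q / n_e = 12.62 / 0.30 = 42.06 m/day.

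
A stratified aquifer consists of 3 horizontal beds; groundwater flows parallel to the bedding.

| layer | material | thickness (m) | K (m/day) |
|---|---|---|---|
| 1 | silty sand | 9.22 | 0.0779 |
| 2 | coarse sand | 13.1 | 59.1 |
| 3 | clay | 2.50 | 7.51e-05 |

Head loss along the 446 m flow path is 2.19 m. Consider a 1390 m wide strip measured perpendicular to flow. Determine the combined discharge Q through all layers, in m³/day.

Flow is parallel to layering, so each bed carries its own Darcy discharge and the transmissivities add.
Σ(K_i·b_i) = 0.0779×9.22 + 59.1×13.1 + 7.51e-05×2.50 = 774.9 m²/day.
Hydraulic gradient i = Δh / L = 2.19 / 446 = 0.004910.
Q = Σ(K_i·b_i) · W · i = 774.9 × 1390 × 0.004910 = 5289 m³/day.

5290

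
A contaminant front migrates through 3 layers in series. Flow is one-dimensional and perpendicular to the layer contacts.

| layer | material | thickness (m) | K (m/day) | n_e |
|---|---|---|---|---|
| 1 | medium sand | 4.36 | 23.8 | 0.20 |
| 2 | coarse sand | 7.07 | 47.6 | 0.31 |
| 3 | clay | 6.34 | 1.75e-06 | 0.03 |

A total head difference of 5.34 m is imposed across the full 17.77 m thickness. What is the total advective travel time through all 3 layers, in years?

6040

With flow normal to the layers, continuity requires the same specific discharge q through every layer.
Σ(b_i/K_i) = 4.36/23.8 + 7.07/47.6 + 6.34/1.75e-06 = 3.623e+06 d.
q = Δh / Σ(b_i/K_i) = 5.34 / 3.623e+06 = 1.474e-06 m/day.
In each layer the seepage velocity is v_i = q/n_i, so the layer transit time is t_i = b_i·n_i / q:
  layer 1 (medium sand): t_1 = 4.36 × 0.20 / 1.474e-06 = 5.916e+05 d
  layer 2 (coarse sand): t_2 = 7.07 × 0.31 / 1.474e-06 = 1.487e+06 d
  layer 3 (clay): t_3 = 6.34 × 0.03 / 1.474e-06 = 1.290e+05 d
Total t = Σ t_i = 2.208e+06 days = 6044 years.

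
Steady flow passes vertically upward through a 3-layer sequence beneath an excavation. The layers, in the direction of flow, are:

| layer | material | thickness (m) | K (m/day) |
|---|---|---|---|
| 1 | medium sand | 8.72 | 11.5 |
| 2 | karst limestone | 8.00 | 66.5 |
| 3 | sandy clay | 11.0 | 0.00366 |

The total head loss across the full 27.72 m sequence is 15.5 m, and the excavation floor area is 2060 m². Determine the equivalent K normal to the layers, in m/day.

Flow is perpendicular to layering, so the layers act in series and the equivalent K is the thickness-weighted harmonic mean.
Total thickness L = 8.72 + 8.00 + 11.0 = 27.72 m.
Σ(b_i/K_i) = 8.72/11.5 + 8.00/66.5 + 11.0/0.00366 = 3006 d.
K_eq = L / Σ(b_i/K_i) = 27.72 / 3006 = 0.009221 m/day.

0.00922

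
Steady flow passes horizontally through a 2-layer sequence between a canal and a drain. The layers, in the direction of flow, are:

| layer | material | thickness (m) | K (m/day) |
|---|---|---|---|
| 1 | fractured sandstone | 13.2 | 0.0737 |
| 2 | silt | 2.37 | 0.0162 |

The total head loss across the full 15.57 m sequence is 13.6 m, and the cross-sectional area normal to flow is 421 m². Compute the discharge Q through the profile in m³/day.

Flow is perpendicular to layering, so the layers act in series and the equivalent K is the thickness-weighted harmonic mean.
Total thickness L = 13.2 + 2.37 = 15.57 m.
Σ(b_i/K_i) = 13.2/0.0737 + 2.37/0.0162 = 325.4 d.
K_eq = L / Σ(b_i/K_i) = 15.57 / 325.4 = 0.04785 m/day.
Q = K_eq · A · (Δh/L) = 0.04785 × 421 × (13.6/15.57) = 17.60 m³/day.

17.6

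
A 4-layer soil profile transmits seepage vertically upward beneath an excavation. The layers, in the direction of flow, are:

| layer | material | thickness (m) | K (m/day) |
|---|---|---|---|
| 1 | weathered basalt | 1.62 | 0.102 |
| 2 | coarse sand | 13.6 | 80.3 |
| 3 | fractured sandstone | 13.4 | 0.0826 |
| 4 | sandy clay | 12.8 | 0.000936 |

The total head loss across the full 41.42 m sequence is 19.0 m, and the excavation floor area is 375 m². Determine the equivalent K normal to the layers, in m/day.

Flow is perpendicular to layering, so the layers act in series and the equivalent K is the thickness-weighted harmonic mean.
Total thickness L = 1.62 + 13.6 + 13.4 + 12.8 = 41.42 m.
Σ(b_i/K_i) = 1.62/0.102 + 13.6/80.3 + 13.4/0.0826 + 12.8/0.000936 = 13853 d.
K_eq = L / Σ(b_i/K_i) = 41.42 / 13853 = 0.002990 m/day.

0.00299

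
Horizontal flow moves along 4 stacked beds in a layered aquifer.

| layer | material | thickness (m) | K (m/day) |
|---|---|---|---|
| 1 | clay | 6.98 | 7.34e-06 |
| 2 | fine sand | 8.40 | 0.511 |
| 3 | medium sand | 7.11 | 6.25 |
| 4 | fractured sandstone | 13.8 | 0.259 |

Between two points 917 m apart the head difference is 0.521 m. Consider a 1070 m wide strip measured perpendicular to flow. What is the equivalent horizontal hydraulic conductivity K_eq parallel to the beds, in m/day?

1.44

Flow is parallel to layering, so each bed carries its own Darcy discharge and the transmissivities add.
Σ(K_i·b_i) = 7.34e-06×6.98 + 0.511×8.40 + 6.25×7.11 + 0.259×13.8 = 52.30 m²/day.
Total thickness b = 36.29 m, so K_eq = Σ(K_i·b_i)/b = 1.441 m/day.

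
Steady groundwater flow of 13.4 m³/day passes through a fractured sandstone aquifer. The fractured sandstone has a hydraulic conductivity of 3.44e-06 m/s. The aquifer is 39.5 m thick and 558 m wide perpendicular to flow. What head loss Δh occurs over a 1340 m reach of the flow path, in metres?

Convert K: 3.44e-06 m/s × 86400 = 0.2972 m/day.
Cross-sectional area A = 558 × 39.5 = 22041 m².
From Q = K·A·i, i = Q / (K·A) = 13.4 / (0.2972 × 22041) = 0.002046.
Head loss Δh = i · L = 0.002046 × 1340 = 2.741 m.

2.74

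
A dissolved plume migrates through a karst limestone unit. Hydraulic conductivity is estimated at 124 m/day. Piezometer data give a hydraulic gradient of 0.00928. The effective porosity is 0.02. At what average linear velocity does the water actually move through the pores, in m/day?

57.5

Hydraulic gradient i = 0.00928.
Darcy flux q = K · i = 124.0 × 0.009280 = 1.151 m/day.
Seepage velocity v = q / n_e = 1.151 / 0.02 = 57.54 m/day.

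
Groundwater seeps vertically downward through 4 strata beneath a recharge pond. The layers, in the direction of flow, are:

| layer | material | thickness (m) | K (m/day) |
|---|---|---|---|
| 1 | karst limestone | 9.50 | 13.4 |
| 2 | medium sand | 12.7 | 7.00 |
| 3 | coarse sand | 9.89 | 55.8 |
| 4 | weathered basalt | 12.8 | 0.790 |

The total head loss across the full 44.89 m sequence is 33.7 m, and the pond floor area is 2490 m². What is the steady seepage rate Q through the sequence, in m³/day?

Flow is perpendicular to layering, so the layers act in series and the equivalent K is the thickness-weighted harmonic mean.
Total thickness L = 9.50 + 12.7 + 9.89 + 12.8 = 44.89 m.
Σ(b_i/K_i) = 9.50/13.4 + 12.7/7.00 + 9.89/55.8 + 12.8/0.790 = 18.90 d.
K_eq = L / Σ(b_i/K_i) = 44.89 / 18.90 = 2.375 m/day.
Q = K_eq · A · (Δh/L) = 2.375 × 2490 × (33.7/44.89) = 4439 m³/day.

4440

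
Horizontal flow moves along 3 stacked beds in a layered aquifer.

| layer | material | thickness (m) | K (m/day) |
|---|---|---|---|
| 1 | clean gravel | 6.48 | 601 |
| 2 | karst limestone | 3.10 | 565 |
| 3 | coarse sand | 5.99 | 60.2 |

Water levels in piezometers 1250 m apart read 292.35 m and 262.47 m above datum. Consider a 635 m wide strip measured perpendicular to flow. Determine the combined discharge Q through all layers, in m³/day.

91200

Flow is parallel to layering, so each bed carries its own Darcy discharge and the transmissivities add.
Σ(K_i·b_i) = 601×6.48 + 565×3.10 + 60.2×5.99 = 6007 m²/day.
Hydraulic gradient i = (292.35 − 262.47) / 1250 = 29.88 / 1250 = 0.02390.
Q = Σ(K_i·b_i) · W · i = 6007 × 635 × 0.02390 = 91174 m³/day.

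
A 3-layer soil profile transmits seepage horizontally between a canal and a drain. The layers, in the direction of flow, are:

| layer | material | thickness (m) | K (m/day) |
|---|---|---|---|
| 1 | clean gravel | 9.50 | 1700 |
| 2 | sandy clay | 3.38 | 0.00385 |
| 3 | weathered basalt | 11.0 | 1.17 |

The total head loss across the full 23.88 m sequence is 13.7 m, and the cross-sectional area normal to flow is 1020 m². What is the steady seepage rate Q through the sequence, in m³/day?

15.7

Flow is perpendicular to layering, so the layers act in series and the equivalent K is the thickness-weighted harmonic mean.
Total thickness L = 9.50 + 3.38 + 11.0 = 23.88 m.
Σ(b_i/K_i) = 9.50/1700 + 3.38/0.00385 + 11.0/1.17 = 887.3 d.
K_eq = L / Σ(b_i/K_i) = 23.88 / 887.3 = 0.02691 m/day.
Q = K_eq · A · (Δh/L) = 0.02691 × 1020 × (13.7/23.88) = 15.75 m³/day.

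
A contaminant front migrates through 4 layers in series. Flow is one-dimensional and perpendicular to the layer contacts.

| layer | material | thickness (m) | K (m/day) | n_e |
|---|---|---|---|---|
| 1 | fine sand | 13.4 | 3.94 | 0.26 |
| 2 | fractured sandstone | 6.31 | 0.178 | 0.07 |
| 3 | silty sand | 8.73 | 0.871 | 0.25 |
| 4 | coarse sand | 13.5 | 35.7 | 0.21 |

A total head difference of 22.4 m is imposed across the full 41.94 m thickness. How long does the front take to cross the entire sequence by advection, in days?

With flow normal to the layers, continuity requires the same specific discharge q through every layer.
Σ(b_i/K_i) = 13.4/3.94 + 6.31/0.178 + 8.73/0.871 + 13.5/35.7 = 49.25 d.
q = Δh / Σ(b_i/K_i) = 22.4 / 49.25 = 0.4548 m/day.
In each layer the seepage velocity is v_i = q/n_i, so the layer transit time is t_i = b_i·n_i / q:
  layer 1 (fine sand): t_1 = 13.4 × 0.26 / 0.4548 = 7.660 d
  layer 2 (fractured sandstone): t_2 = 6.31 × 0.07 / 0.4548 = 0.9712 d
  layer 3 (silty sand): t_3 = 8.73 × 0.25 / 0.4548 = 4.799 d
  layer 4 (coarse sand): t_4 = 13.5 × 0.21 / 0.4548 = 6.233 d
Total t = Σ t_i = 19.66 days.

19.7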